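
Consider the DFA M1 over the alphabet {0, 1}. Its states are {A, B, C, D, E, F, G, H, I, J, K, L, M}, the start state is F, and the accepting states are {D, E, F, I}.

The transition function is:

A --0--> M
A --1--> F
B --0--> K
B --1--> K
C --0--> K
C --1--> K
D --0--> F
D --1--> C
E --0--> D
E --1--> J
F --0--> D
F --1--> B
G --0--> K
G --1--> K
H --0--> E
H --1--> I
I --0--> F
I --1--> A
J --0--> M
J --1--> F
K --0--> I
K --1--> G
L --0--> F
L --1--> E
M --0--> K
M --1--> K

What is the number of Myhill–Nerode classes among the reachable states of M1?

First remove the unreachable states {E,H,J,L}; 9 states remain.
Start with accepting vs non-accepting: {D,F,I} | {A,B,C,G,K,M}.
On input 0, block {A,B,C,G,K,M} splits into {A,B,C,G,M} and {K}.
Split {A,B,C,G,M} by δ(·,0) → {B,C,G,M} and {A}.
Split {D,F,I} by δ(·,1) → {D,F} and {I}.
The partition is now stable with 5 blocks: {D,F} | {B,C,G,M} | {K} | {A} | {I}.

5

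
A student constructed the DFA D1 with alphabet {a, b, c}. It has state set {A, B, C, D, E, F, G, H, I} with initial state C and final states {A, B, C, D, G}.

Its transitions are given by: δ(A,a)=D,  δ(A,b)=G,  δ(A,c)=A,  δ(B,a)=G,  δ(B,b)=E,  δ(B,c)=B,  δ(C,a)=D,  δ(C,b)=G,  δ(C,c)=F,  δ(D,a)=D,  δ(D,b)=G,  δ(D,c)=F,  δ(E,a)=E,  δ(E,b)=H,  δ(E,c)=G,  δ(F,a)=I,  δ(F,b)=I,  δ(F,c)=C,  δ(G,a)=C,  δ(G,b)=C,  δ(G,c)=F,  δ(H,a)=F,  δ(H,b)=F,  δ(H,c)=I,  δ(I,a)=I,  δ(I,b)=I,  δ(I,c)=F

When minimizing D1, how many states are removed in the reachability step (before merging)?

4

No path from C leads to A, B, E, H; the other 5 states are all reachable.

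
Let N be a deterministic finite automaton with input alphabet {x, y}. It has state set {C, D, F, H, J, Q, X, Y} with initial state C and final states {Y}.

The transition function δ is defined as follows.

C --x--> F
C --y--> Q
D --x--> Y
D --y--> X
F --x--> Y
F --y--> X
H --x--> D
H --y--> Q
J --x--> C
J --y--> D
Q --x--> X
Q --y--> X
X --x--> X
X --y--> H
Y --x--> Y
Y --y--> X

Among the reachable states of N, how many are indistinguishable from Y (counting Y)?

First remove the unreachable states {J}; 7 states remain.
Initial partition by acceptance: {Y} | {C,D,F,H,Q,X}.
Refine {C,D,F,H,Q,X} on symbol x: members go to different blocks, giving {C,H,Q,X} and {D,F}.
Split {C,H,Q,X} by δ(·,x) → {Q,X} and {C,H}.
Split {Q,X} by δ(·,y) → {Q} and {X}.
Stable partition: {Y} | {Q} | {D,F} | {C,H} | {X} — 5 equivalence classes.
The equivalence class containing Y is {Y}, of size 1.

1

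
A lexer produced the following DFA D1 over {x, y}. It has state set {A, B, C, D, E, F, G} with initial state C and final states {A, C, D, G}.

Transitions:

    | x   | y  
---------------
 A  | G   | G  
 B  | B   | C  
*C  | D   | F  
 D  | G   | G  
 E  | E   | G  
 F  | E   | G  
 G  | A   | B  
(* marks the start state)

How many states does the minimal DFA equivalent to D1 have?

Every state is reachable, so we keep all 7.
Start with accepting vs non-accepting: {A,C,D,G} | {B,E,F}.
On input y, block {A,C,D,G} splits into {A,D} and {C,G}.
The partition is now stable with 3 blocks: {A,D} | {B,E,F} | {C,G}.

3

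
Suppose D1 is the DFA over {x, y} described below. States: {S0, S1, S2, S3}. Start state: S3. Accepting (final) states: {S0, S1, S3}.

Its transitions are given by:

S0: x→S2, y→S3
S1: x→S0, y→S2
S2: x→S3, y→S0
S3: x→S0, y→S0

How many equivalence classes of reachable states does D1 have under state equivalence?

States {S1} cannot be reached from the start state, so discard them.
Initial partition by acceptance: {S0,S3} | {S2}.
Split {S0,S3} by δ(·,x) → {S0} and {S3}.
No further refinement is possible. Final partition (3 blocks): {S0} | {S2} | {S3}.

3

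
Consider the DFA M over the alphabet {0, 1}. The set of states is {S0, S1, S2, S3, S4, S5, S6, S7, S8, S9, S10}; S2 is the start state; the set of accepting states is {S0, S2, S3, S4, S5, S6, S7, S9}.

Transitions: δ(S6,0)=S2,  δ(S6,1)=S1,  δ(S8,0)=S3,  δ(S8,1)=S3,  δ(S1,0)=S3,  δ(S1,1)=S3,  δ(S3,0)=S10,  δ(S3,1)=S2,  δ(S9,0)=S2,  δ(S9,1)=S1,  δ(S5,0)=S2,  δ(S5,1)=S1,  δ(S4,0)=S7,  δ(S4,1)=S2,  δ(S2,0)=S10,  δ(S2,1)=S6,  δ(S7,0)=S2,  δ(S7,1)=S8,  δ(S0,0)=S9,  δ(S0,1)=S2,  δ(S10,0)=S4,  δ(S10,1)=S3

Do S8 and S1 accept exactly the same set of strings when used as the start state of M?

Reachable states from the start: {S1,S2,S3,S4,S6,S7,S8,S10}. Unreachable: {S0,S5,S9} — drop them.
P0 = {S2,S3,S4,S6,S7} | {S1,S8,S10}.
Refine {S2,S3,S4,S6,S7} on symbol 0: members go to different blocks, giving {S4,S6,S7} and {S2,S3}.
On input 0, block {S4,S6,S7} splits into {S6,S7} and {S4}.
Refine {S1,S8,S10} on symbol 0: members go to different blocks, giving {S1,S8} and {S10}.
Split {S2,S3} by δ(·,1) → {S2} and {S3}.
The partition is now stable with 6 blocks: {S6,S7} | {S1,S8} | {S2} | {S4} | {S10} | {S3}.
S8 and S1 lie in the same block of the stable partition, so they are equivalent — no string distinguishes them.

Yes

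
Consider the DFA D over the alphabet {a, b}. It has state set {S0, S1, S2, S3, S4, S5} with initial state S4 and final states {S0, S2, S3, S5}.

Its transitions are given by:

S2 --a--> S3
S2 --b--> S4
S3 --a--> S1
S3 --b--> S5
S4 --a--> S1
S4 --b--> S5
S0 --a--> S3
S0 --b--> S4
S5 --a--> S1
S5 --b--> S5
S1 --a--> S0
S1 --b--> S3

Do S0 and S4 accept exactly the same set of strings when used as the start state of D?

First remove the unreachable states {S2}; 5 states remain.
Initial partition by acceptance: {S0,S3,S5} | {S1,S4}.
Split {S0,S3,S5} by δ(·,a) → {S3,S5} and {S0}.
On input a, block {S1,S4} splits into {S1} and {S4}.
Stable partition: {S3,S5} | {S1} | {S0} | {S4} — 4 equivalence classes.
S0 and S4 end up in different blocks, so they are distinguishable. For instance, the string 'ε' is accepted from only S0.

No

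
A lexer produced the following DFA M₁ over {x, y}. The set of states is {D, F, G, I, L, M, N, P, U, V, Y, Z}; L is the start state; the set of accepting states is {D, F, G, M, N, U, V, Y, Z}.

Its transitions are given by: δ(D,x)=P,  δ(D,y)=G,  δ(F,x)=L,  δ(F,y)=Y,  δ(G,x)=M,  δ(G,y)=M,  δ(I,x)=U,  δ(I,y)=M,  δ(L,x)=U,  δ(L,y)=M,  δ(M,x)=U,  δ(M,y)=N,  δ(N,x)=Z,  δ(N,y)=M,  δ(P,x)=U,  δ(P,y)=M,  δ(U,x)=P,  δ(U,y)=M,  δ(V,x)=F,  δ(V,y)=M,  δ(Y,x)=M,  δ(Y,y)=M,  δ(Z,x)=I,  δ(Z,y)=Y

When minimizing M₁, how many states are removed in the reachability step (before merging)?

No path from L leads to D, F, G, V; the other 8 states are all reachable.

4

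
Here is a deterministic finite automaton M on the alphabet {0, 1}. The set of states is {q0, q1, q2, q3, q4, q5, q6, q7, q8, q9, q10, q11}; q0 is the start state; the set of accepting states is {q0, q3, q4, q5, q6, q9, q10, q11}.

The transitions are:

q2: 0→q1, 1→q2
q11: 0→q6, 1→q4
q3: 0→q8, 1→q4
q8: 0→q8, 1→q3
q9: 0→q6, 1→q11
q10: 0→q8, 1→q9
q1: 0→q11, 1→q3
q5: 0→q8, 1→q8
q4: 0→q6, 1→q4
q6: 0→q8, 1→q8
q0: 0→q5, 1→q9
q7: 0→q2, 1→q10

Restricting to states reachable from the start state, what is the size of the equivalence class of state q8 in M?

States {q1,q2,q7,q10} cannot be reached from the start state, so discard them.
Initial partition by acceptance: {q0,q3,q4,q5,q6,q9,q11} | {q8}.
Split {q0,q3,q4,q5,q6,q9,q11} by δ(·,0) → {q0,q4,q9,q11} and {q3,q5,q6}.
On input 1, block {q3,q5,q6} splits into {q5,q6} and {q3}.
Stable partition: {q0,q4,q9,q11} | {q8} | {q5,q6} | {q3} — 4 equivalence classes.
The equivalence class containing q8 is {q8}, of size 1.

1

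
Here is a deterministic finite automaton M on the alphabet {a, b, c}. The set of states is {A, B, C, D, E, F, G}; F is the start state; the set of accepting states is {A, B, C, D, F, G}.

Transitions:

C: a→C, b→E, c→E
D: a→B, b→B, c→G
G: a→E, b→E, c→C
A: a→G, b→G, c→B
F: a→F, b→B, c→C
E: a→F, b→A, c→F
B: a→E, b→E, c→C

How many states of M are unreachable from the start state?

1

No path from F leads to D; the other 6 states are all reachable.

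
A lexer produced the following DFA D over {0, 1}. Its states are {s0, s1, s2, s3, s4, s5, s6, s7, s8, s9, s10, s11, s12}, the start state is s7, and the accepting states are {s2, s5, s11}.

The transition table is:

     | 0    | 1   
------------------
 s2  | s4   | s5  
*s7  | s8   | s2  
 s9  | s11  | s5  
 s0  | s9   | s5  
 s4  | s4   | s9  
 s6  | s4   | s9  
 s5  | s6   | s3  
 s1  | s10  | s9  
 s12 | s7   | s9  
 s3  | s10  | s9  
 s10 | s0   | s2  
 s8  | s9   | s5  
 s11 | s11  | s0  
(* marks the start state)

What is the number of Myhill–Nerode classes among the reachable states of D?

8

States {s1,s12} cannot be reached from the start state, so discard them.
Start with accepting vs non-accepting: {s2,s5,s11} | {s0,s3,s4,s6,s7,s8,s9,s10}.
Split {s2,s5,s11} by δ(·,0) → {s2,s5} and {s11}.
Refine {s2,s5} on symbol 1: members go to different blocks, giving {s2} and {s5}.
On input 0, block {s0,s3,s4,s6,s7,s8,s9,s10} splits into {s0,s3,s4,s6,s7,s8,s10} and {s9}.
On input 0, block {s0,s3,s4,s6,s7,s8,s10} splits into {s3,s4,s6,s7,s10} and {s0,s8}.
On input 0, block {s3,s4,s6,s7,s10} splits into {s3,s4,s6} and {s7,s10}.
On input 0, block {s3,s4,s6} splits into {s4,s6} and {s3}.
The partition is now stable with 8 blocks: {s2} | {s4,s6} | {s11} | {s5} | {s9} | {s0,s8} | {s7,s10} | {s3}.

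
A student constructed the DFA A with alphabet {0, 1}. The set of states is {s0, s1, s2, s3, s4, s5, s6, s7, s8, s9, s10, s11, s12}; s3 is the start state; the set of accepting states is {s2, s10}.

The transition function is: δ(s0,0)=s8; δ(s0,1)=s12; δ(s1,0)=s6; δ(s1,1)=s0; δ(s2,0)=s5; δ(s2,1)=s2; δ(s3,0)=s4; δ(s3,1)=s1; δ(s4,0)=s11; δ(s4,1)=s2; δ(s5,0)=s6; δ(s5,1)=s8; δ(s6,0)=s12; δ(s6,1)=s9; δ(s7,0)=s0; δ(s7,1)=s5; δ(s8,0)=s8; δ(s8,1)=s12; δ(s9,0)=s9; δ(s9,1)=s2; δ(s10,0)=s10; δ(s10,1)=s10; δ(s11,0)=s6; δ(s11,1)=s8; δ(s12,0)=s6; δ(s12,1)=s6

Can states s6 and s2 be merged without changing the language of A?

States {s7,s10} cannot be reached from the start state, so discard them.
Initial partition by acceptance: {s2} | {s0,s1,s3,s4,s5,s6,s8,s9,s11,s12}.
Refine {s0,s1,s3,s4,s5,s6,s8,s9,s11,s12} on symbol 1: members go to different blocks, giving {s0,s1,s3,s5,s6,s8,s11,s12} and {s4,s9}.
Refine {s0,s1,s3,s5,s6,s8,s11,s12} on symbol 0: members go to different blocks, giving {s0,s1,s5,s6,s8,s11,s12} and {s3}.
Split {s0,s1,s5,s6,s8,s11,s12} by δ(·,1) → {s0,s1,s5,s8,s11,s12} and {s6}.
Refine {s0,s1,s5,s8,s11,s12} on symbol 0: members go to different blocks, giving {s1,s5,s11,s12} and {s0,s8}.
On input 1, block {s1,s5,s11,s12} splits into {s1,s5,s11} and {s12}.
On input 0, block {s4,s9} splits into {s4} and {s9}.
No further refinement is possible. Final partition (8 blocks): {s2} | {s1,s5,s11} | {s4} | {s3} | {s6} | {s0,s8} | {s12} | {s9}.
s6 and s2 end up in different blocks, so they are distinguishable. For instance, the string 'ε' is accepted from only s2.

No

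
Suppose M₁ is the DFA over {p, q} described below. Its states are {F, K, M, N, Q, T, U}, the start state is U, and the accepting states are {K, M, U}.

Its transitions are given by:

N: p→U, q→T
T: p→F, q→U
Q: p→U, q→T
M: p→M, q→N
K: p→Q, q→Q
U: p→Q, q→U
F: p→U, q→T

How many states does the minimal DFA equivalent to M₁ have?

First remove the unreachable states {K,M,N}; 4 states remain.
Start with accepting vs non-accepting: {U} | {F,Q,T}.
Refine {F,Q,T} on symbol p: members go to different blocks, giving {F,Q} and {T}.
Stable partition: {U} | {F,Q} | {T} — 3 equivalence classes.

3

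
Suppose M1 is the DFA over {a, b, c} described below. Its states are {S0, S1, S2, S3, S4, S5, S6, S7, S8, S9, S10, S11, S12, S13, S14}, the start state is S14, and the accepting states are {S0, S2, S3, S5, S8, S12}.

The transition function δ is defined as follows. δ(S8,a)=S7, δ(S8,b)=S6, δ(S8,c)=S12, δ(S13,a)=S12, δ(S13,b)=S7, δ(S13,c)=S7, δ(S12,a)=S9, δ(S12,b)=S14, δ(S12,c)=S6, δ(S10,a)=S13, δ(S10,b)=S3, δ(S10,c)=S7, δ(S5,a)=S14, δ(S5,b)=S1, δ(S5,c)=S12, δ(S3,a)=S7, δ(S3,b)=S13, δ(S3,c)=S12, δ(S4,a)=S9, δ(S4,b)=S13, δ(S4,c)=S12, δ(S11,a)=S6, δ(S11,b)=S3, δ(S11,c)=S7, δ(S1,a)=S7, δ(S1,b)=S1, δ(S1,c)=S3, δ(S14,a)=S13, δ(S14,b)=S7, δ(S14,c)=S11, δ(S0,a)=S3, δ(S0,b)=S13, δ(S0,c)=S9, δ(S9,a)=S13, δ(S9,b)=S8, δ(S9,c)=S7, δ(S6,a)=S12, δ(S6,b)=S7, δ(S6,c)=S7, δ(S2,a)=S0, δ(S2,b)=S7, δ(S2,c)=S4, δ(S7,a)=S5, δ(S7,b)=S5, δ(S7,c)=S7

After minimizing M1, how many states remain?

8

First remove the unreachable states {S0,S2,S4,S10}; 11 states remain.
Start with accepting vs non-accepting: {S3,S5,S8,S12} | {S1,S6,S7,S9,S11,S13,S14}.
Split {S3,S5,S8,S12} by δ(·,c) → {S3,S5,S8} and {S12}.
On input a, block {S1,S6,S7,S9,S11,S13,S14} splits into {S1,S9,S11,S14} and {S6,S13} and {S7}.
On input a, block {S3,S5,S8} splits into {S3,S8} and {S5}.
Refine {S1,S9,S11,S14} on symbol a: members go to different blocks, giving {S9,S11,S14} and {S1}.
On input b, block {S9,S11,S14} splits into {S9,S11} and {S14}.
The partition is now stable with 8 blocks: {S3,S8} | {S9,S11} | {S12} | {S6,S13} | {S7} | {S5} | {S1} | {S14}.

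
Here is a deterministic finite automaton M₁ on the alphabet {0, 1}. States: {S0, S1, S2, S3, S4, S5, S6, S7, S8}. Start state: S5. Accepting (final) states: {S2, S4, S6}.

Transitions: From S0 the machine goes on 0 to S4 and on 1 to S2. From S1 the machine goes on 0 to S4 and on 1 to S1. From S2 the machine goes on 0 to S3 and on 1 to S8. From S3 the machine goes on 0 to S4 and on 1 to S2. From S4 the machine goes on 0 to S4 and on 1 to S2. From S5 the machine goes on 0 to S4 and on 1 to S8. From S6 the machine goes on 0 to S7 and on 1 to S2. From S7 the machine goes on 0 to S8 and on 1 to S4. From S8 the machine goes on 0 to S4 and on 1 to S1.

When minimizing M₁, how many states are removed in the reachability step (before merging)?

BFS from S5 reaches {S1, S2, S3, S4, S5, S8}; the 3 state(s) S0, S6, S7 are never visited.

3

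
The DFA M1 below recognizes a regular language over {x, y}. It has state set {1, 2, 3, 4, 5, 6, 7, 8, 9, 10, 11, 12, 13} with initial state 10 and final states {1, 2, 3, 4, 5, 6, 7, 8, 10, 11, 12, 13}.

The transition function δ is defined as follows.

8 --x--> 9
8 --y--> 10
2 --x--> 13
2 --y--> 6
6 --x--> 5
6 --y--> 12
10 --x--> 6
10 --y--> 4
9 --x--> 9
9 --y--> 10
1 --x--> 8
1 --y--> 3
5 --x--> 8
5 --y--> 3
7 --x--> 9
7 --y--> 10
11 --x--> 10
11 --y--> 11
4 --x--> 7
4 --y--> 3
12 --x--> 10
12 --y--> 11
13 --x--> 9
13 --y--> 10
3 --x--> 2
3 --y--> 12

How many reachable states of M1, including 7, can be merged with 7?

3

First remove the unreachable states {1}; 12 states remain.
Start with accepting vs non-accepting: {2,3,4,5,6,7,8,10,11,12,13} | {9}.
On input x, block {2,3,4,5,6,7,8,10,11,12,13} splits into {2,3,4,5,6,10,11,12} and {7,8,13}.
Refine {2,3,4,5,6,10,11,12} on symbol x: members go to different blocks, giving {3,6,10,11,12} and {2,4,5}.
On input x, block {3,6,10,11,12} splits into {10,11,12} and {3,6}.
Split {10,11,12} by δ(·,x) → {11,12} and {10}.
Stable partition: {11,12} | {9} | {7,8,13} | {2,4,5} | {3,6} | {10} — 6 equivalence classes.
The equivalence class containing 7 is {7,8,13}, of size 3.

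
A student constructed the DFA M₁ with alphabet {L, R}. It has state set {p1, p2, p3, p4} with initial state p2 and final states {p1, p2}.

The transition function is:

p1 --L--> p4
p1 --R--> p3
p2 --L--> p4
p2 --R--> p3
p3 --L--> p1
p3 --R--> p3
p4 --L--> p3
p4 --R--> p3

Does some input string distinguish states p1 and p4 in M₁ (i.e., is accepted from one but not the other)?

Yes

All states are reachable from the start state.
Initial partition by acceptance: {p1,p2} | {p3,p4}.
On input L, block {p3,p4} splits into {p3} and {p4}.
The partition is now stable with 3 blocks: {p1,p2} | {p3} | {p4}.
p1 and p4 end up in different blocks, so they are distinguishable. For instance, the string 'ε' is accepted from only p1.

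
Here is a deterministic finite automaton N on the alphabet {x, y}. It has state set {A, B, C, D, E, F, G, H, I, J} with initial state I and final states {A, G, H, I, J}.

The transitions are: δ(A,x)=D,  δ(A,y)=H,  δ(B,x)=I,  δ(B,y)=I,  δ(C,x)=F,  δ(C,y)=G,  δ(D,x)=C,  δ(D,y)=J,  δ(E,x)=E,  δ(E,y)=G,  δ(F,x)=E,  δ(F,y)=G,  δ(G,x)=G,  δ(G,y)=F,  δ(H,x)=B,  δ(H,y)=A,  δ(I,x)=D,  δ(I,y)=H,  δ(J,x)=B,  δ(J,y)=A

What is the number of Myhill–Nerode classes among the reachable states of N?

All states are reachable from the start state.
P0 = {A,G,H,I,J} | {B,C,D,E,F}.
Split {A,G,H,I,J} by δ(·,x) → {A,H,I,J} and {G}.
Refine {B,C,D,E,F} on symbol x: members go to different blocks, giving {C,D,E,F} and {B}.
Split {A,H,I,J} by δ(·,x) → {A,I} and {H,J}.
Refine {C,D,E,F} on symbol y: members go to different blocks, giving {C,E,F} and {D}.
No further refinement is possible. Final partition (6 blocks): {A,I} | {C,E,F} | {G} | {B} | {H,J} | {D}.

6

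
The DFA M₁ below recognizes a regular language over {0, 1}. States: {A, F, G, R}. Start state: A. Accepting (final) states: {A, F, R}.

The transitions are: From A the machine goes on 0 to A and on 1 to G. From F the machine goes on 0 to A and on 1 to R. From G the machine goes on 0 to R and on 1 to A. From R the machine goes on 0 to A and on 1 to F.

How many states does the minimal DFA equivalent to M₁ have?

3

Every state is reachable, so we keep all 4.
Start with accepting vs non-accepting: {A,F,R} | {G}.
Refine {A,F,R} on symbol 1: members go to different blocks, giving {F,R} and {A}.
No further refinement is possible. Final partition (3 blocks): {F,R} | {G} | {A}.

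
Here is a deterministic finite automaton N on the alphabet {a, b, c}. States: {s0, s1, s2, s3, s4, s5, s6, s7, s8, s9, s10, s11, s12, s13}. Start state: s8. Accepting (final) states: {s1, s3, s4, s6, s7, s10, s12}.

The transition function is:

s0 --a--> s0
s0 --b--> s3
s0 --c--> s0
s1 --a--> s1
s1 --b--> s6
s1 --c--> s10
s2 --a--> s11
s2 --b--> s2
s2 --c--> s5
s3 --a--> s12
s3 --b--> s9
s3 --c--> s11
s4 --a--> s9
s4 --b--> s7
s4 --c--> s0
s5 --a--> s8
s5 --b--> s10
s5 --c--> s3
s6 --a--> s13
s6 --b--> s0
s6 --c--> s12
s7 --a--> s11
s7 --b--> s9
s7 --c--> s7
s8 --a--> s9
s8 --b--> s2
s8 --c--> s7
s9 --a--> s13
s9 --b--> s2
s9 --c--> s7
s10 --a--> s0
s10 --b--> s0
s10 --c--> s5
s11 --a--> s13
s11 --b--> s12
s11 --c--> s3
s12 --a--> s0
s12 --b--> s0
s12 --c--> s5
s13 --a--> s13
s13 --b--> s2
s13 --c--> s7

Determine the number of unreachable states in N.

3

No path from s8 leads to s1, s4, s6; the other 11 states are all reachable.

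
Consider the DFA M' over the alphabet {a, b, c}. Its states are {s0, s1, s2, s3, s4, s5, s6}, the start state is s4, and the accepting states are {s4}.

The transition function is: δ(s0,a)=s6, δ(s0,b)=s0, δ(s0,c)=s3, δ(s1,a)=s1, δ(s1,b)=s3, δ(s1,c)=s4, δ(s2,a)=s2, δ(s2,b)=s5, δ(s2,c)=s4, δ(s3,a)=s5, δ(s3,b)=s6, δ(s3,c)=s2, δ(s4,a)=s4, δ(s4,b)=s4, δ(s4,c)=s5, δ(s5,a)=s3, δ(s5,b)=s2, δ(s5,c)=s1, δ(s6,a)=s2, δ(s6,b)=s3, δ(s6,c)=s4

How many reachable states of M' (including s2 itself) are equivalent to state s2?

3

Reachable states from the start: {s1,s2,s3,s4,s5,s6}. Unreachable: {s0} — drop them.
Start with accepting vs non-accepting: {s4} | {s1,s2,s3,s5,s6}.
Refine {s1,s2,s3,s5,s6} on symbol c: members go to different blocks, giving {s1,s2,s6} and {s3,s5}.
Stable partition: {s4} | {s1,s2,s6} | {s3,s5} — 3 equivalence classes.
The equivalence class containing s2 is {s1,s2,s6}, of size 3.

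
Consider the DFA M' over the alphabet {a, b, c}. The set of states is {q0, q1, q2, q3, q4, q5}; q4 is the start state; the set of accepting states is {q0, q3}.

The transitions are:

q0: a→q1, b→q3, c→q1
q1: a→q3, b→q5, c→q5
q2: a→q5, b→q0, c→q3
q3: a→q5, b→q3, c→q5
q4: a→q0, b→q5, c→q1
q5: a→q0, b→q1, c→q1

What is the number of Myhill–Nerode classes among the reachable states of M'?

First remove the unreachable states {q2}; 5 states remain.
P0 = {q0,q3} | {q1,q4,q5}.
No further refinement is possible. Final partition (2 blocks): {q0,q3} | {q1,q4,q5}.

2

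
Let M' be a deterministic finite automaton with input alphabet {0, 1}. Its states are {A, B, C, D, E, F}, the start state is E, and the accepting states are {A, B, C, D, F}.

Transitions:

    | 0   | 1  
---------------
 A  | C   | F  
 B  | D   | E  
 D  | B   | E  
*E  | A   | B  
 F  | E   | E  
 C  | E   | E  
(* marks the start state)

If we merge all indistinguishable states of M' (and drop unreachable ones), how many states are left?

4

P0 = {A,B,C,D,F} | {E}.
Refine {A,B,C,D,F} on symbol 0: members go to different blocks, giving {A,B,D} and {C,F}.
On input 0, block {A,B,D} splits into {B,D} and {A}.
Stable partition: {B,D} | {E} | {C,F} | {A} — 4 equivalence classes.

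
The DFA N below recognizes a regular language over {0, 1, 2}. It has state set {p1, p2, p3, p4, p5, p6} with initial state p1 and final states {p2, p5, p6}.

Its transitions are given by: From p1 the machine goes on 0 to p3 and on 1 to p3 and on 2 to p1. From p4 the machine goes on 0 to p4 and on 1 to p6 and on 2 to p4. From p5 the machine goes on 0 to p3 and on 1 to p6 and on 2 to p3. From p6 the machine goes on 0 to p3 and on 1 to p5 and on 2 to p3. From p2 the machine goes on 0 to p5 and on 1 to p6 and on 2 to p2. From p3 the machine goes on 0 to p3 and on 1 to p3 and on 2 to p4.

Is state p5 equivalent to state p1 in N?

No

Reachable states from the start: {p1,p3,p4,p5,p6}. Unreachable: {p2} — drop them.
Initial partition by acceptance: {p5,p6} | {p1,p3,p4}.
On input 1, block {p1,p3,p4} splits into {p1,p3} and {p4}.
Refine {p1,p3} on symbol 2: members go to different blocks, giving {p1} and {p3}.
Stable partition: {p5,p6} | {p1} | {p4} | {p3} — 4 equivalence classes.
p5 and p1 end up in different blocks, so they are distinguishable. For instance, the string 'ε' is accepted from only p5.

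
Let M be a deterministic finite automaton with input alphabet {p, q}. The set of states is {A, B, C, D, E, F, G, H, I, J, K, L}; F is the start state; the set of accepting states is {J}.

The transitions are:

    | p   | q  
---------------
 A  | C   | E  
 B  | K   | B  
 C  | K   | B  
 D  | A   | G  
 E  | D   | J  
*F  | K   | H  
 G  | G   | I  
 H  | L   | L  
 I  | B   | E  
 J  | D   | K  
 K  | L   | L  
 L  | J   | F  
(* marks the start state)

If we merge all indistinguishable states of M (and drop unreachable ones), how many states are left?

All states are reachable from the start state.
Start with accepting vs non-accepting: {J} | {A,B,C,D,E,F,G,H,I,K,L}.
Refine {A,B,C,D,E,F,G,H,I,K,L} on symbol p: members go to different blocks, giving {A,B,C,D,E,F,G,H,I,K} and {L}.
On input p, block {A,B,C,D,E,F,G,H,I,K} splits into {A,B,C,D,E,F,G,I} and {H,K}.
Refine {A,B,C,D,E,F,G,I} on symbol p: members go to different blocks, giving {A,D,E,G,I} and {B,C,F}.
Refine {A,D,E,G,I} on symbol p: members go to different blocks, giving {D,E,G} and {A,I}.
Refine {D,E,G} on symbol p: members go to different blocks, giving {E,G} and {D}.
Refine {E,G} on symbol p: members go to different blocks, giving {E} and {G}.
On input q, block {B,C,F} splits into {B,C} and {F}.
No further refinement is possible. Final partition (9 blocks): {J} | {E} | {L} | {H,K} | {B,C} | {A,I} | {D} | {G} | {F}.

9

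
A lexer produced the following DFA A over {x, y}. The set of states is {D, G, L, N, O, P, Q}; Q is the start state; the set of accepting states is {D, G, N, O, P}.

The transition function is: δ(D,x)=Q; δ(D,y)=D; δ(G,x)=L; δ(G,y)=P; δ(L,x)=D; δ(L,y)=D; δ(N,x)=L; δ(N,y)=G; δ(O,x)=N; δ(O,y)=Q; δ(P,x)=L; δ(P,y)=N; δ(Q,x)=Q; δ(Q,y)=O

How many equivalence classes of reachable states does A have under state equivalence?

Initial partition by acceptance: {D,G,N,O,P} | {L,Q}.
Refine {D,G,N,O,P} on symbol x: members go to different blocks, giving {D,G,N,P} and {O}.
On input x, block {L,Q} splits into {Q} and {L}.
On input x, block {D,G,N,P} splits into {G,N,P} and {D}.
No further refinement is possible. Final partition (5 blocks): {G,N,P} | {Q} | {O} | {L} | {D}.

5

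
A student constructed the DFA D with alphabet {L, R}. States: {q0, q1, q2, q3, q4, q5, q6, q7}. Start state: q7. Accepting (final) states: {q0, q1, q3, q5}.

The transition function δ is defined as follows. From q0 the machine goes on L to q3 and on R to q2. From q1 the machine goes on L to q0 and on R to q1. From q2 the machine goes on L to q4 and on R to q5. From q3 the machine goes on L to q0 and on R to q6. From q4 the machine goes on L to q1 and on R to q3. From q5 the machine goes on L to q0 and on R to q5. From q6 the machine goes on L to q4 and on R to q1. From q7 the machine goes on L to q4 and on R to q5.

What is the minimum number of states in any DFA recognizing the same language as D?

All states are reachable from the start state.
Start with accepting vs non-accepting: {q0,q1,q3,q5} | {q2,q4,q6,q7}.
Split {q0,q1,q3,q5} by δ(·,R) → {q0,q3} and {q1,q5}.
On input L, block {q2,q4,q6,q7} splits into {q2,q6,q7} and {q4}.
Stable partition: {q0,q3} | {q2,q6,q7} | {q1,q5} | {q4} — 4 equivalence classes.

4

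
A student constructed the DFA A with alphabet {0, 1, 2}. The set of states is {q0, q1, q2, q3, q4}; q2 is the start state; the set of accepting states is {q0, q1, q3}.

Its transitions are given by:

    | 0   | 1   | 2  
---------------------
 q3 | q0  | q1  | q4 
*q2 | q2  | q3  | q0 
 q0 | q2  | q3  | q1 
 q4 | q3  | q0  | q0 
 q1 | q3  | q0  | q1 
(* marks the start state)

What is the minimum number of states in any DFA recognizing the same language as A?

Start with accepting vs non-accepting: {q0,q1,q3} | {q2,q4}.
Split {q0,q1,q3} by δ(·,0) → {q1,q3} and {q0}.
Split {q1,q3} by δ(·,0) → {q1} and {q3}.
Refine {q2,q4} on symbol 0: members go to different blocks, giving {q2} and {q4}.
Stable partition: {q1} | {q2} | {q0} | {q3} | {q4} — 5 equivalence classes.

5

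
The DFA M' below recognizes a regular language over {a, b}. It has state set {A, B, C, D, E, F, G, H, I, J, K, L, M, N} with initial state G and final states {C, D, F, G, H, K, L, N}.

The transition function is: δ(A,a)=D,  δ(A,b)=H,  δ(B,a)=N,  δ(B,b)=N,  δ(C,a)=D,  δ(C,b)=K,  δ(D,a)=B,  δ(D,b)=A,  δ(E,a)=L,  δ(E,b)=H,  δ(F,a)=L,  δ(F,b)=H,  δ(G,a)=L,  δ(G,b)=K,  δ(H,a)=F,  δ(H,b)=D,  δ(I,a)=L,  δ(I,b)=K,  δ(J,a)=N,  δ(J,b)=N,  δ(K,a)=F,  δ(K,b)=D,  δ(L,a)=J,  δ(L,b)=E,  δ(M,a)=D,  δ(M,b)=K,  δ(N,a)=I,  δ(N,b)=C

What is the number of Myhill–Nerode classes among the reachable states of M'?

6

Reachable states from the start: {A,B,C,D,E,F,G,H,I,J,K,L,N}. Unreachable: {M} — drop them.
Initial partition by acceptance: {C,D,F,G,H,K,L,N} | {A,B,E,I,J}.
Refine {C,D,F,G,H,K,L,N} on symbol a: members go to different blocks, giving {C,F,G,H,K} and {D,L,N}.
On input a, block {C,F,G,H,K} splits into {C,F,G} and {H,K}.
On input b, block {A,B,E,I,J} splits into {A,E,I} and {B,J}.
Split {D,L,N} by δ(·,a) → {D,L} and {N}.
Stable partition: {C,F,G} | {A,E,I} | {D,L} | {H,K} | {B,J} | {N} — 6 equivalence classes.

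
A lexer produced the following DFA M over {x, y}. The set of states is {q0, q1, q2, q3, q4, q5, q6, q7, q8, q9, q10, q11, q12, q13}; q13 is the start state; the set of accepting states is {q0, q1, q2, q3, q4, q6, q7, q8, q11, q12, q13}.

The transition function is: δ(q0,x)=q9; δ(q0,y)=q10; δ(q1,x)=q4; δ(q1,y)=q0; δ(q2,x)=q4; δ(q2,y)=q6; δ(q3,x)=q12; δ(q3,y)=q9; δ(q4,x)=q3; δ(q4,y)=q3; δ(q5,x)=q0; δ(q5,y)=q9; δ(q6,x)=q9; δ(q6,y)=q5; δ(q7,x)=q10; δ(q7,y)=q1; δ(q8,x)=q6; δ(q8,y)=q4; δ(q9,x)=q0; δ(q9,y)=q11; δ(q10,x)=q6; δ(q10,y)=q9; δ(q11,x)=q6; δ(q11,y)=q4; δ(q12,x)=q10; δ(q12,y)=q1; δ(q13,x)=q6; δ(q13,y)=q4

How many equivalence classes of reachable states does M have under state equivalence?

8

States {q2,q7,q8} cannot be reached from the start state, so discard them.
P0 = {q0,q1,q3,q4,q6,q11,q12,q13} | {q5,q9,q10}.
Refine {q0,q1,q3,q4,q6,q11,q12,q13} on symbol x: members go to different blocks, giving {q1,q3,q4,q11,q13} and {q0,q6,q12}.
Refine {q1,q3,q4,q11,q13} on symbol x: members go to different blocks, giving {q3,q11,q13} and {q1,q4}.
Split {q3,q11,q13} by δ(·,y) → {q11,q13} and {q3}.
Refine {q5,q9,q10} on symbol y: members go to different blocks, giving {q5,q10} and {q9}.
Split {q0,q6,q12} by δ(·,x) → {q0,q6} and {q12}.
On input x, block {q1,q4} splits into {q1} and {q4}.
The partition is now stable with 8 blocks: {q11,q13} | {q5,q10} | {q0,q6} | {q1} | {q3} | {q9} | {q12} | {q4}.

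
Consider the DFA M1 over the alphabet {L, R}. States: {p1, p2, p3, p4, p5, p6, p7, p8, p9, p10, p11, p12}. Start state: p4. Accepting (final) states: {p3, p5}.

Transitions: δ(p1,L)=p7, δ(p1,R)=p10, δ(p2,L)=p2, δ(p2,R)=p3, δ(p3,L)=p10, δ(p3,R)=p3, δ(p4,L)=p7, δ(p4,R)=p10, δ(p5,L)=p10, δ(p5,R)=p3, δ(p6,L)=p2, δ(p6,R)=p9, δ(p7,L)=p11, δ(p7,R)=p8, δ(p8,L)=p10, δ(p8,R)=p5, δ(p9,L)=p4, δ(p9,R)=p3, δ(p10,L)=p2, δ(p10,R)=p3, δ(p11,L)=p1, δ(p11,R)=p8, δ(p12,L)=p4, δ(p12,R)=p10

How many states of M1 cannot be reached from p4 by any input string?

3

BFS from p4 reaches {p1, p2, p3, p4, p5, p7, p8, p10, p11}; the 3 state(s) p6, p9, p12 are never visited.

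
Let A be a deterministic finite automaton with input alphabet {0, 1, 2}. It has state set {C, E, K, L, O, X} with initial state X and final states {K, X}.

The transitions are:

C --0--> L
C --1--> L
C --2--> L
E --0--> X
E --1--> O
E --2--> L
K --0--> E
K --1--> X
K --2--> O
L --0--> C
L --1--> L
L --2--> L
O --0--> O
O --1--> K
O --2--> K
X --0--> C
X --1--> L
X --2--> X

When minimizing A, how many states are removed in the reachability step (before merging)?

3

No path from X leads to E, K, O; the other 3 states are all reachable.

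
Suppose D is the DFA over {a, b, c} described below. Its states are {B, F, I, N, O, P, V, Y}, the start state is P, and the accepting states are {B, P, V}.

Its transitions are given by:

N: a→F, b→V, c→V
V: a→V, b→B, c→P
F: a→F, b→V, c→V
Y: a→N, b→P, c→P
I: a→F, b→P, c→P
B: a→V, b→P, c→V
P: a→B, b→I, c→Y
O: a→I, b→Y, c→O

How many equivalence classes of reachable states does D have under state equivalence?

Reachable states from the start: {B,F,I,N,P,V,Y}. Unreachable: {O} — drop them.
P0 = {B,P,V} | {F,I,N,Y}.
Split {B,P,V} by δ(·,b) → {B,V} and {P}.
Refine {B,V} on symbol b: members go to different blocks, giving {B} and {V}.
Refine {F,I,N,Y} on symbol b: members go to different blocks, giving {F,N} and {I,Y}.
No further refinement is possible. Final partition (5 blocks): {B} | {F,N} | {P} | {V} | {I,Y}.

5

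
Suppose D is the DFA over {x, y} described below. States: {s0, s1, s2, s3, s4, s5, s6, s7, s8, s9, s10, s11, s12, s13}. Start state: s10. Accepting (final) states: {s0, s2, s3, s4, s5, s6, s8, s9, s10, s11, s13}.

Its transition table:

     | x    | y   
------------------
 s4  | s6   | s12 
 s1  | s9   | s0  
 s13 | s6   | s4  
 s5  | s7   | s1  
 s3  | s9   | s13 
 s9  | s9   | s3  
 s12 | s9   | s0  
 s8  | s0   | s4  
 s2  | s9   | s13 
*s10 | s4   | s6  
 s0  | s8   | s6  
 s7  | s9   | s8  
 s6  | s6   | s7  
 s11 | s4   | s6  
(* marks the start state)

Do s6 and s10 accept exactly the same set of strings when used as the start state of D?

States {s1,s2,s5,s11} cannot be reached from the start state, so discard them.
Start with accepting vs non-accepting: {s0,s3,s4,s6,s8,s9,s10,s13} | {s7,s12}.
On input y, block {s0,s3,s4,s6,s8,s9,s10,s13} splits into {s0,s3,s8,s9,s10,s13} and {s4,s6}.
On input x, block {s0,s3,s8,s9,s10,s13} splits into {s0,s3,s8,s9} and {s10,s13}.
On input y, block {s0,s3,s8,s9} splits into {s0,s8} and {s3} and {s9}.
Stable partition: {s0,s8} | {s7,s12} | {s4,s6} | {s10,s13} | {s3} | {s9} — 6 equivalence classes.
s6 and s10 end up in different blocks, so they are distinguishable. For instance, the string 'y' is accepted from only s10.

No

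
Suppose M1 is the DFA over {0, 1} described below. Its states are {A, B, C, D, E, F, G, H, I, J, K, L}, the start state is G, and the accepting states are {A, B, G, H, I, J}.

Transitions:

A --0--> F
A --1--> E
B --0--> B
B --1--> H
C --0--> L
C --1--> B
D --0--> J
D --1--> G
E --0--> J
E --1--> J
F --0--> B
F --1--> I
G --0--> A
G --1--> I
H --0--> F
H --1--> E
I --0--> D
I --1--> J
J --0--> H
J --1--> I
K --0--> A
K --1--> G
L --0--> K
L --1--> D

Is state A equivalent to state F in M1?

No

Reachable states from the start: {A,B,D,E,F,G,H,I,J}. Unreachable: {C,K,L} — drop them.
Start with accepting vs non-accepting: {A,B,G,H,I,J} | {D,E,F}.
Split {A,B,G,H,I,J} by δ(·,0) → {A,H,I} and {B,G,J}.
On input 1, block {A,H,I} splits into {A,H} and {I}.
Refine {D,E,F} on symbol 1: members go to different blocks, giving {D,E} and {F}.
On input 0, block {B,G,J} splits into {G,J} and {B}.
The partition is now stable with 6 blocks: {A,H} | {D,E} | {G,J} | {I} | {F} | {B}.
A and F end up in different blocks, so they are distinguishable. For instance, the string 'ε' is accepted from only A.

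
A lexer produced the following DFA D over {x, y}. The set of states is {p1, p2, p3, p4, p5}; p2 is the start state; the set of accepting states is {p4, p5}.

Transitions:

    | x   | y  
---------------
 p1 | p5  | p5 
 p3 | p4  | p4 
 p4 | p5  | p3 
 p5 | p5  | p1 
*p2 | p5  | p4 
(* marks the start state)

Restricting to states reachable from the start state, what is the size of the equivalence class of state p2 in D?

3

P0 = {p4,p5} | {p1,p2,p3}.
The partition is now stable with 2 blocks: {p4,p5} | {p1,p2,p3}.
State p2 belongs to the block {p1,p2,p3}, which has 3 states.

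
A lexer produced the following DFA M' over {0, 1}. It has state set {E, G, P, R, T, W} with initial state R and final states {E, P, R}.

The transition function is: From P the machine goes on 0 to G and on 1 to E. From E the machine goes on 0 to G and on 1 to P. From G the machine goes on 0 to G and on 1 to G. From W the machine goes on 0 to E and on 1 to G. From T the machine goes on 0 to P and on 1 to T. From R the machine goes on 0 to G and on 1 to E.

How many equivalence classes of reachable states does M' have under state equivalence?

2

First remove the unreachable states {T,W}; 4 states remain.
P0 = {E,P,R} | {G}.
The partition is now stable with 2 blocks: {E,P,R} | {G}.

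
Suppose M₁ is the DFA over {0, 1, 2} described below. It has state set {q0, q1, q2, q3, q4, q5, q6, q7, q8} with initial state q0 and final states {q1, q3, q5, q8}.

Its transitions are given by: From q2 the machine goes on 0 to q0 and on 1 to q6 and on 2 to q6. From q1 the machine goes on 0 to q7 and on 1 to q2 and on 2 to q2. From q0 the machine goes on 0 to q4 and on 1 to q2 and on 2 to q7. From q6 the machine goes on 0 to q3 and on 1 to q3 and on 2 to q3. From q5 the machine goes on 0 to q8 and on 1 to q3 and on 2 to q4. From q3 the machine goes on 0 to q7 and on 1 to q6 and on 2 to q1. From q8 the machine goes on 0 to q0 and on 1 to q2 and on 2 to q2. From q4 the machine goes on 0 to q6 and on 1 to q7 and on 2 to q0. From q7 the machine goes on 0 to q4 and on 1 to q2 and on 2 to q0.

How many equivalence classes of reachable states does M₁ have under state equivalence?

6

Reachable states from the start: {q0,q1,q2,q3,q4,q6,q7}. Unreachable: {q5,q8} — drop them.
Initial partition by acceptance: {q1,q3} | {q0,q2,q4,q6,q7}.
Refine {q1,q3} on symbol 2: members go to different blocks, giving {q1} and {q3}.
On input 0, block {q0,q2,q4,q6,q7} splits into {q0,q2,q4,q7} and {q6}.
On input 0, block {q0,q2,q4,q7} splits into {q0,q2,q7} and {q4}.
Split {q0,q2,q7} by δ(·,0) → {q0,q7} and {q2}.
The partition is now stable with 6 blocks: {q1} | {q0,q7} | {q3} | {q6} | {q4} | {q2}.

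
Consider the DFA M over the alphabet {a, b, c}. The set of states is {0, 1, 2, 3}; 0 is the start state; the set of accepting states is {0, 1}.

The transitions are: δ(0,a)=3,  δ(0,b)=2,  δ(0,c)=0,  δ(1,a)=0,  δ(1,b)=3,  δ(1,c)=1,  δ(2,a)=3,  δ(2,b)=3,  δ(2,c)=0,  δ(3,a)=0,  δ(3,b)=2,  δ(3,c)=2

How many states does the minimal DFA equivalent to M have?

States {1} cannot be reached from the start state, so discard them.
Initial partition by acceptance: {0} | {2,3}.
On input a, block {2,3} splits into {2} and {3}.
The partition is now stable with 3 blocks: {0} | {2} | {3}.

3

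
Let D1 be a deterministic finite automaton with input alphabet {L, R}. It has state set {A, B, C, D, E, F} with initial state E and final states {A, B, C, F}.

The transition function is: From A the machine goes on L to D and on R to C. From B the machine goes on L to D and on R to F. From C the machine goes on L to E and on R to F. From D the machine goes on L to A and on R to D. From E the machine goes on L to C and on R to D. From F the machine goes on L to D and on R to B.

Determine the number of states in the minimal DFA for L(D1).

Initial partition by acceptance: {A,B,C,F} | {D,E}.
No further refinement is possible. Final partition (2 blocks): {A,B,C,F} | {D,E}.

2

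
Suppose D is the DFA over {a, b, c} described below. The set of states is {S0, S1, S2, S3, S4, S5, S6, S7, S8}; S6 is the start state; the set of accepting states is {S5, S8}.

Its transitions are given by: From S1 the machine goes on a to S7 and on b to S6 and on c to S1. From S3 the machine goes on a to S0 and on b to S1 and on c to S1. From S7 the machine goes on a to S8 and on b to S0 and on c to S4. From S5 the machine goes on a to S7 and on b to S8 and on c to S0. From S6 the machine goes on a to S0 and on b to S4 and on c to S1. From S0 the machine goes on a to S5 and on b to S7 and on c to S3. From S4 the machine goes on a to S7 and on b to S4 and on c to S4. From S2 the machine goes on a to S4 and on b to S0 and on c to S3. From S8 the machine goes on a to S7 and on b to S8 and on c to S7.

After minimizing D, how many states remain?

3

First remove the unreachable states {S2}; 8 states remain.
P0 = {S5,S8} | {S0,S1,S3,S4,S6,S7}.
Refine {S0,S1,S3,S4,S6,S7} on symbol a: members go to different blocks, giving {S1,S3,S4,S6} and {S0,S7}.
Stable partition: {S5,S8} | {S1,S3,S4,S6} | {S0,S7} — 3 equivalence classes.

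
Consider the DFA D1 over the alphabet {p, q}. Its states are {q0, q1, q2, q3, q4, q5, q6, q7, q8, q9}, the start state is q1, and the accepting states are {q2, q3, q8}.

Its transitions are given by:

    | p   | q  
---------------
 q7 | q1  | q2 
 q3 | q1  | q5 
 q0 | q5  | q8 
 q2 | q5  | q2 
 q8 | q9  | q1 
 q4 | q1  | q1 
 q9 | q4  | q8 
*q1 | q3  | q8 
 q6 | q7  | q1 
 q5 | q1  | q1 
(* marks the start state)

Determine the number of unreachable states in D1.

4

No path from q1 leads to q0, q2, q6, q7; the other 6 states are all reachable.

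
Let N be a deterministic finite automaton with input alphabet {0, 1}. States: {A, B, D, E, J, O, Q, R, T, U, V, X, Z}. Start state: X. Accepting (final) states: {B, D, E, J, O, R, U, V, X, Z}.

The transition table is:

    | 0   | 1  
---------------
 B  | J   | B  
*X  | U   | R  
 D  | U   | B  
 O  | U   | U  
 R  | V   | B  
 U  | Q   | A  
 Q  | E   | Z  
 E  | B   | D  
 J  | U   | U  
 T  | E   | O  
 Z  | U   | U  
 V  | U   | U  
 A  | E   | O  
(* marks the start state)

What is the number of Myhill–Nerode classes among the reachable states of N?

States {T} cannot be reached from the start state, so discard them.
P0 = {B,D,E,J,O,R,U,V,X,Z} | {A,Q}.
Split {B,D,E,J,O,R,U,V,X,Z} by δ(·,0) → {B,D,E,J,O,R,V,X,Z} and {U}.
On input 0, block {B,D,E,J,O,R,V,X,Z} splits into {D,J,O,V,X,Z} and {B,E,R}.
Split {D,J,O,V,X,Z} by δ(·,1) → {J,O,V,Z} and {D,X}.
Refine {B,E,R} on symbol 0: members go to different blocks, giving {B,R} and {E}.
The partition is now stable with 6 blocks: {J,O,V,Z} | {A,Q} | {U} | {B,R} | {D,X} | {E}.

6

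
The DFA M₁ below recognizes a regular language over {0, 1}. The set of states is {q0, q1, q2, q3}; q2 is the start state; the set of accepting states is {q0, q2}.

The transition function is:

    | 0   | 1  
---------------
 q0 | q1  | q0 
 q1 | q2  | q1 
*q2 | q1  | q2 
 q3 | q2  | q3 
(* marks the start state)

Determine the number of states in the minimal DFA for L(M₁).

First remove the unreachable states {q0,q3}; 2 states remain.
Start with accepting vs non-accepting: {q2} | {q1}.
No further refinement is possible. Final partition (2 blocks): {q2} | {q1}.

2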